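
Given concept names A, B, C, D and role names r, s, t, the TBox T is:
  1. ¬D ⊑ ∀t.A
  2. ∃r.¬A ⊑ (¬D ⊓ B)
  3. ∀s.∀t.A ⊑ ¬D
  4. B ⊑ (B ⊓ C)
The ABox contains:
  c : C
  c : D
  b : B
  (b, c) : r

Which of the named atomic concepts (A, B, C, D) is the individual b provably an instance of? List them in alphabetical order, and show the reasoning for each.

{B, C}

1. b : A?  L(b) = {B} ∪ {¬A}
   apply at b: B⊑(B ⊓ C)
   open: L(b) ⊇ {B, C, D, ¬A, ∀r.A, …} (+ ∃-successors) — b ∉ A possible
2. b : B?  L(b) = {B} ∪ {¬B}
   clash {B, ¬B} at b — b ∈ B
3. b : C?  L(b) = {B} ∪ {¬C}
   clash {C, ¬C} at b — b ∈ C
4. b : D?  L(b) = {B} ∪ {¬D}
   apply at b: ¬D⊑∀t.A; B⊑(B ⊓ C)
   open: L(b) ⊇ {B, C, ¬D, ∀r.A, ∀t.A} — b ∉ D possible
5. Entailed for b: {B, C}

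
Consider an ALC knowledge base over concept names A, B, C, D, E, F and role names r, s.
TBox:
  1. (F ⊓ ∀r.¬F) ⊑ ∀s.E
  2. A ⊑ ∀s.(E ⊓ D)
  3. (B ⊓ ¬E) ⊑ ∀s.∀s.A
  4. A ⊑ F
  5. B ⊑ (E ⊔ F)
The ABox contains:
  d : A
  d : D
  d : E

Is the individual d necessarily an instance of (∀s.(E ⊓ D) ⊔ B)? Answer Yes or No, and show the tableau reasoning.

1. d : (∀s.(E ⊓ D) ⊔ B)?  L(d) = {A, D, E} ∪ {(∃s.(¬E ⊔ ¬D) ⊓ ¬B)}
   clash {D, ¬D} at an ∃-successor — d ∈ (∀s.(E ⊓ D) ⊔ B)
2. Hence d : (∀s.(E ⊓ D) ⊔ B): entailed.

Yes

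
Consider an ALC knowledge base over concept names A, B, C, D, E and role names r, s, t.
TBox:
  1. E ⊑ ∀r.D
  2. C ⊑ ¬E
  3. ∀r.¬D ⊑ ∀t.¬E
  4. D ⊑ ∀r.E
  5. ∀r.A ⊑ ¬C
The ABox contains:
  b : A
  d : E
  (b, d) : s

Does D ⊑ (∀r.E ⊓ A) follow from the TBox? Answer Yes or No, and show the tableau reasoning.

No

1. D ⊑ (∀r.E ⊓ A)  ⇔  (D ⊓ (∃r.¬E ⊔ ¬A)) unsat w.r.t. T
   apply at x₀: D⊑∀r.E
   open: L(x₀) ⊇ {D, ¬A, ¬C, ¬E, ∀r.E, …} (+ ∃-successors)
2. Hence D ⊑ (∀r.E ⊓ A): not entailed.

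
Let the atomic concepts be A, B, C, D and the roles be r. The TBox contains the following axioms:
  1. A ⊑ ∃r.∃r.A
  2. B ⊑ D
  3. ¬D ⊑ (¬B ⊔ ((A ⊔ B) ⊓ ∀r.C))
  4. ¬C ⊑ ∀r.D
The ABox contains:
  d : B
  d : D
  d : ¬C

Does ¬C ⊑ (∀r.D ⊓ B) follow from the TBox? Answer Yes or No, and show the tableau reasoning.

No

1. ¬C ⊑ (∀r.D ⊓ B)  ⇔  (¬C ⊓ (∃r.¬D ⊔ ¬B)) unsat w.r.t. T
   apply at x₀: ¬C⊑∀r.D
   open: L(x₀) ⊇ {D, ¬A, ¬B, ¬C, ∀r.D}
2. Hence ¬C ⊑ (∀r.D ⊓ B): not entailed.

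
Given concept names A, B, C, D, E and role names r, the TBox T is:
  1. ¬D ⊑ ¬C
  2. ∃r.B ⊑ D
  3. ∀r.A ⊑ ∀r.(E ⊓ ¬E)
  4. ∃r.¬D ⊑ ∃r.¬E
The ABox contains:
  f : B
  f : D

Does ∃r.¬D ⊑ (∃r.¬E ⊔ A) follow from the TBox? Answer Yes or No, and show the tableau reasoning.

Yes

1. ∃r.¬D ⊑ (∃r.¬E ⊔ A)  ⇔  (∃r.¬D ⊓ (∀r.E ⊓ ¬A)) unsat w.r.t. T
   all branches close; clash {E, ¬E} at an ∃-successor
2. Hence ∃r.¬D ⊑ (∃r.¬E ⊔ A): entailed.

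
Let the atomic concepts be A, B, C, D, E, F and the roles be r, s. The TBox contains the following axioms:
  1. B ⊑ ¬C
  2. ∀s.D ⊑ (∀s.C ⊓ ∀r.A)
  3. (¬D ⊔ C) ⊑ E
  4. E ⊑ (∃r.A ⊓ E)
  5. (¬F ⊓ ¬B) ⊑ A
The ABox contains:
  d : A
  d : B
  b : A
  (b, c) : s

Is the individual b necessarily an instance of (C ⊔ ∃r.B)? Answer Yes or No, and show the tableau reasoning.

1. b : (C ⊔ ∃r.B)?  L(b) = {A} ∪ {(¬C ⊓ ∀r.¬B)}
   open: L(b) ⊇ {A, D, ¬C, ¬E, ∀r.¬B, …} (+ ∃-successors) — b ∉ (C ⊔ ∃r.B) possible
2. Hence b : (C ⊔ ∃r.B): not entailed.

No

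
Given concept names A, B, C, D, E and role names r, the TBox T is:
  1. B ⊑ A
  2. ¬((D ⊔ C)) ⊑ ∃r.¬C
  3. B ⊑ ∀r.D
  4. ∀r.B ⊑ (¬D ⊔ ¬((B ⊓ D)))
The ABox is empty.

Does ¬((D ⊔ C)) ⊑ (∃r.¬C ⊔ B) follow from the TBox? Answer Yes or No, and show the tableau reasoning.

Yes

1. ¬((D ⊔ C)) ⊑ (∃r.¬C ⊔ B)  ⇔  ((¬D ⊓ ¬C) ⊓ (∀r.C ⊓ ¬B)) unsat w.r.t. T
   all branches close; clash {C, ¬C} at an ∃-successor
2. Hence ¬((D ⊔ C)) ⊑ (∃r.¬C ⊔ B): entailed.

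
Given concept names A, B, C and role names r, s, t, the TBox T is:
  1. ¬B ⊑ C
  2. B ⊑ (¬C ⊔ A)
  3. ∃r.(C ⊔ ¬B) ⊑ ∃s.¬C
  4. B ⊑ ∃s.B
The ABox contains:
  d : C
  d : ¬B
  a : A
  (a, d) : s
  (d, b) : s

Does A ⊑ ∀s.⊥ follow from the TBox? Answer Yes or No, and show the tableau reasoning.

No

1. A ⊑ ∀s.⊥  ⇔  (A ⊓ ∃s.⊤) unsat w.r.t. T
   open: L(x₀) ⊇ {A, B, ∀r.(¬C ⊓ B), ∃s.B, ∃s.⊤} (+ ∃-successors)
2. Hence A ⊑ ∀s.⊥: not entailed.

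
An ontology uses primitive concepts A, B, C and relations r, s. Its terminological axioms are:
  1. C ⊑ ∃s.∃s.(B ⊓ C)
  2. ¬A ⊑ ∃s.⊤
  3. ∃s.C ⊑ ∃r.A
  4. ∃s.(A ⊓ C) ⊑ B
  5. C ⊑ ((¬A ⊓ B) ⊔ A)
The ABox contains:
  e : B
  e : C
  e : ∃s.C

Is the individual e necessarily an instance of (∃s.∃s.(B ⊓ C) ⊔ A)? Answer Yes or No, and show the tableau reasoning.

Yes

1. e : (∃s.∃s.(B ⊓ C) ⊔ A)?  L(e) = {B, C, ∃s.C} ∪ {(∀s.∀s.(¬B ⊔ ¬C) ⊓ ¬A)}
   clash {A, ¬A} at e — e ∈ (∃s.∃s.(B ⊓ C) ⊔ A)
2. Hence e : (∃s.∃s.(B ⊓ C) ⊔ A): entailed.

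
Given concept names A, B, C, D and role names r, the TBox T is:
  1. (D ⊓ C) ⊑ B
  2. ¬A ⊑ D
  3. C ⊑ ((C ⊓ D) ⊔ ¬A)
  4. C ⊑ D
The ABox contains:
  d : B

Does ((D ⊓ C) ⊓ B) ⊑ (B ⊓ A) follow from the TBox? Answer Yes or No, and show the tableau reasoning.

No

1. ((D ⊓ C) ⊓ B) ⊑ (B ⊓ A)  ⇔  (((D ⊓ C) ⊓ B) ⊓ (¬B ⊔ ¬A)) unsat w.r.t. T
   apply at x₀: C⊑((C ⊓ D) ⊔ ¬A)
   open: L(x₀) ⊇ {B, C, D, ¬A}
2. Hence ((D ⊓ C) ⊓ B) ⊑ (B ⊓ A): not entailed.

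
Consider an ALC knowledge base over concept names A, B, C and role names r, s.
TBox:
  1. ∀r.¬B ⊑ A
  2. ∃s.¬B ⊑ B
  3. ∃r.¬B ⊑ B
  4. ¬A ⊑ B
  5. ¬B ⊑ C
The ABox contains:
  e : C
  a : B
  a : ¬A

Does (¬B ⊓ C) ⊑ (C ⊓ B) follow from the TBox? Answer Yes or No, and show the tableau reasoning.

1. (¬B ⊓ C) ⊑ (C ⊓ B)  ⇔  ((¬B ⊓ C) ⊓ (¬C ⊔ ¬B)) unsat w.r.t. T
   open: L(x₀) ⊇ {A, C, ¬B, ∀r.B, ∀s.B}
2. Hence (¬B ⊓ C) ⊑ (C ⊓ B): not entailed.

No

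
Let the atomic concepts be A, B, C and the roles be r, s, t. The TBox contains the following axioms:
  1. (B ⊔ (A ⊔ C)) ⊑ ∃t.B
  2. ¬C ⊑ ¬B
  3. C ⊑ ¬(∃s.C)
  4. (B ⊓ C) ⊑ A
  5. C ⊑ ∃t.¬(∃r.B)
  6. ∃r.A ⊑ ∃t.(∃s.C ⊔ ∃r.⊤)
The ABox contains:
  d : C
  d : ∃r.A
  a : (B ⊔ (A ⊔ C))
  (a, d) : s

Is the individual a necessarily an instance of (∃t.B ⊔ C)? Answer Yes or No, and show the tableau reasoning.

1. a : (∃t.B ⊔ C)?  L(a) = {(B ⊔ (A ⊔ C))} ∪ {(∀t.¬B ⊓ ¬C)}
   clash {C, ¬C} at a — a ∈ (∃t.B ⊔ C)
2. Hence a : (∃t.B ⊔ C): entailed.

Yes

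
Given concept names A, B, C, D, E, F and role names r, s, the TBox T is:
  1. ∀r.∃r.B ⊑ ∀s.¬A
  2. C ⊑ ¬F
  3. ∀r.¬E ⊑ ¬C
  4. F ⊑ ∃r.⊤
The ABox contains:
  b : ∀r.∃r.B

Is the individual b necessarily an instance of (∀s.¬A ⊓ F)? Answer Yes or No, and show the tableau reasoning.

1. b : (∀s.¬A ⊓ F)?  L(b) = {∀r.∃r.B} ∪ {(∃s.A ⊔ ¬F)}
   apply at b: ∀r.∃r.B⊑∀s.¬A
   open: L(b) ⊇ {¬C, ¬F, ∀r.∃r.B, ∀s.¬A} — b ∉ (∀s.¬A ⊓ F) possible
2. Hence b : (∀s.¬A ⊓ F): not entailed.

No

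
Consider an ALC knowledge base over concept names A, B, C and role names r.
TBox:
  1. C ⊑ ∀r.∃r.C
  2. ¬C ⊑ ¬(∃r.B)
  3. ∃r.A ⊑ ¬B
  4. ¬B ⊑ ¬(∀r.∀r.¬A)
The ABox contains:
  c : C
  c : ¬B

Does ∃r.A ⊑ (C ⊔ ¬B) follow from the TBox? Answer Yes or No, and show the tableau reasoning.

1. ∃r.A ⊑ (C ⊔ ¬B)  ⇔  (∃r.A ⊓ (¬C ⊓ B)) unsat w.r.t. T
   all branches close; clash {B, ¬B} at x₀
2. Hence ∃r.A ⊑ (C ⊔ ¬B): entailed.

Yes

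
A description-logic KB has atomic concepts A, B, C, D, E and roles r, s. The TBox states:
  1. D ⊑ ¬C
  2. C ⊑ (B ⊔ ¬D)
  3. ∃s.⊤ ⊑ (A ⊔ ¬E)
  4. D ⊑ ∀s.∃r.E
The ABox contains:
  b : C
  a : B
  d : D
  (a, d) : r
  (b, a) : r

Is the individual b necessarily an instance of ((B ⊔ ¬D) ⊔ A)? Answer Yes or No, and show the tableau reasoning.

1. b : ((B ⊔ ¬D) ⊔ A)?  L(b) = {C} ∪ {((¬B ⊓ D) ⊓ ¬A)}
   clash {C, ¬C} at b — b ∈ ((B ⊔ ¬D) ⊔ A)
2. Hence b : ((B ⊔ ¬D) ⊔ A): entailed.

Yes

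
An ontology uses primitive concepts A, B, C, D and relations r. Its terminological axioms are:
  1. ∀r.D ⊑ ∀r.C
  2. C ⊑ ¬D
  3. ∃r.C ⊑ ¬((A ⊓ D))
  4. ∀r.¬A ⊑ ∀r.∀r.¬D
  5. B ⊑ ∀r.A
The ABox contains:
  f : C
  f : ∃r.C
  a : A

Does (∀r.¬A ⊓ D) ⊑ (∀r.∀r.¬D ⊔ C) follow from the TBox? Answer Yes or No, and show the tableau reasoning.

Yes

1. (∀r.¬A ⊓ D) ⊑ (∀r.∀r.¬D ⊔ C)  ⇔  ((∀r.¬A ⊓ D) ⊓ (∃r.∃r.D ⊓ ¬C)) unsat w.r.t. T
   all branches close; clash {D, ¬D} at x₀
2. Hence (∀r.¬A ⊓ D) ⊑ (∀r.∀r.¬D ⊔ C): entailed.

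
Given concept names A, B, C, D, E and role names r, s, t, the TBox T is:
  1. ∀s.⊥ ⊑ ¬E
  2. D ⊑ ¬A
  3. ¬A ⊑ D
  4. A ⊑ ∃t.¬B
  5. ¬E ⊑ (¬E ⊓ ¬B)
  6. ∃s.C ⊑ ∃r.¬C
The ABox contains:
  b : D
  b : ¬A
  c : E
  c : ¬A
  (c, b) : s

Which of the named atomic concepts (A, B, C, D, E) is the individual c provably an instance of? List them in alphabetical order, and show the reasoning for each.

{D, E}

1. c : A?  L(c) = {E, ¬A} ∪ {¬A}
   apply at c: ¬A⊑D
   open: L(c) ⊇ {D, E, ¬A, ∀s.¬C, ∃s.⊤} (+ ∃-successors) — c ∉ A possible
2. c : B?  L(c) = {E, ¬A} ∪ {¬B}
   apply at c: ¬A⊑D
   open: L(c) ⊇ {D, E, ¬A, ¬B, ∀s.¬C, …} (+ ∃-successors) — c ∉ B possible
3. c : C?  L(c) = {E, ¬A} ∪ {¬C}
   apply at c: ¬A⊑D
   open: L(c) ⊇ {D, E, ¬A, ¬C, ∀s.¬C, …} (+ ∃-successors) — c ∉ C possible
4. c : D?  L(c) = {E, ¬A} ∪ {¬D}
   clash {D, ¬D} at c — c ∈ D
5. c : E?  L(c) = {E, ¬A} ∪ {¬E}
   clash {E, ¬E} at c — c ∈ E
6. Entailed for c: {D, E}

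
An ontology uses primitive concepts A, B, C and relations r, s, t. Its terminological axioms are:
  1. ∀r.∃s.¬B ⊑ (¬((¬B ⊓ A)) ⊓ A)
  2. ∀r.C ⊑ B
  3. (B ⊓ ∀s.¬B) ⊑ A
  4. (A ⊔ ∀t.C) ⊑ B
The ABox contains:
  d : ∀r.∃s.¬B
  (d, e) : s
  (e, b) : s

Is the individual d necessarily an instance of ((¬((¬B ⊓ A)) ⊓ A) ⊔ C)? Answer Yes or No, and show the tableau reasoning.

Yes

1. d : ((¬((¬B ⊓ A)) ⊓ A) ⊔ C)?  L(d) = {∀r.∃s.¬B} ∪ {(((¬B ⊓ A) ⊔ ¬A) ⊓ ¬C)}
   clash {A, ¬A} at d — d ∈ ((¬((¬B ⊓ A)) ⊓ A) ⊔ C)
2. Hence d : ((¬((¬B ⊓ A)) ⊓ A) ⊔ C): entailed.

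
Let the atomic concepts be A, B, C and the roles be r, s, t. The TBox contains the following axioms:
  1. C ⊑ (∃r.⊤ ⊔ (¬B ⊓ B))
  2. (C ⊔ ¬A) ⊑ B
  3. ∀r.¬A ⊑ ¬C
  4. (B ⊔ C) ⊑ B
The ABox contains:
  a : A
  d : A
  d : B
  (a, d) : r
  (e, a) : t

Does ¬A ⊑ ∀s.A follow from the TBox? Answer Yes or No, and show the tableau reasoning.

No

1. ¬A ⊑ ∀s.A  ⇔  (¬A ⊓ ∃s.¬A) unsat w.r.t. T
   open: L(x₀) ⊇ {B, ¬A, ¬C, ∃r.A, ∃s.¬A} (+ ∃-successors)
2. Hence ¬A ⊑ ∀s.A: not entailed.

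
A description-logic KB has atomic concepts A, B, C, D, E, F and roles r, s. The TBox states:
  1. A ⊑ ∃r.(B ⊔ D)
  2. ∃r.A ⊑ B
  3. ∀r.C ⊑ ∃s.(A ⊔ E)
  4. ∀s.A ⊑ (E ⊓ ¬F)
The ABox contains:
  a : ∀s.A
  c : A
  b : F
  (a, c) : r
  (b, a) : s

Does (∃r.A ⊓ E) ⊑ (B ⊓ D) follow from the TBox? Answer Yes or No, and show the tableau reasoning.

1. (∃r.A ⊓ E) ⊑ (B ⊓ D)  ⇔  ((∃r.A ⊓ E) ⊓ (¬B ⊔ ¬D)) unsat w.r.t. T
   apply at x₀: ∃r.A⊑B
   open: L(x₀) ⊇ {B, E, ¬A, ¬D, ∃r.A, …} (+ ∃-successors)
2. Hence (∃r.A ⊓ E) ⊑ (B ⊓ D): not entailed.

No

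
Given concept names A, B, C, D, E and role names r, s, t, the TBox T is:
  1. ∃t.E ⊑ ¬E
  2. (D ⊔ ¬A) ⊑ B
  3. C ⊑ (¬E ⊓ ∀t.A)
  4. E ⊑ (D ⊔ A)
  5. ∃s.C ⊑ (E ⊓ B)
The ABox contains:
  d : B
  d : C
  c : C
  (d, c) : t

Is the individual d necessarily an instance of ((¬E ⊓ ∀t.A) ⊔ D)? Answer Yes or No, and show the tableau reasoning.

Yes

1. d : ((¬E ⊓ ∀t.A) ⊔ D)?  L(d) = {B, C} ∪ {((E ⊔ ∃t.¬A) ⊓ ¬D)}
   clash {E, ¬E} at d — d ∈ ((¬E ⊓ ∀t.A) ⊔ D)
2. Hence d : ((¬E ⊓ ∀t.A) ⊔ D): entailed.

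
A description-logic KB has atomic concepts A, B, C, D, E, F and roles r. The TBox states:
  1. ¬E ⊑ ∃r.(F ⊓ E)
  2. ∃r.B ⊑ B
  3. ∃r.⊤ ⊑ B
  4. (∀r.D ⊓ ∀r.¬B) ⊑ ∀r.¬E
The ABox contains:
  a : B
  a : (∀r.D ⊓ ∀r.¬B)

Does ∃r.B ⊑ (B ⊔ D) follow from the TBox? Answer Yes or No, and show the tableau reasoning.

1. ∃r.B ⊑ (B ⊔ D)  ⇔  (∃r.B ⊓ (¬B ⊓ ¬D)) unsat w.r.t. T
   all branches close; clash {B, ¬B} at x₀
2. Hence ∃r.B ⊑ (B ⊔ D): entailed.

Yes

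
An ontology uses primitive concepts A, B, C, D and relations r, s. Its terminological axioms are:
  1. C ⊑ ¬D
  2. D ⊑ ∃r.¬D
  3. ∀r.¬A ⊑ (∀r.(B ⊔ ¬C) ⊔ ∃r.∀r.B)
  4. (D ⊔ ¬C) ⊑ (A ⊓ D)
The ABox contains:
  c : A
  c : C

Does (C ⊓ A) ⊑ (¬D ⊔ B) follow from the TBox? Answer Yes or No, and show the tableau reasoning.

Yes

1. (C ⊓ A) ⊑ (¬D ⊔ B)  ⇔  ((C ⊓ A) ⊓ (D ⊓ ¬B)) unsat w.r.t. T
   all branches close; clash {D, ¬D} at x₀
2. Hence (C ⊓ A) ⊑ (¬D ⊔ B): entailed.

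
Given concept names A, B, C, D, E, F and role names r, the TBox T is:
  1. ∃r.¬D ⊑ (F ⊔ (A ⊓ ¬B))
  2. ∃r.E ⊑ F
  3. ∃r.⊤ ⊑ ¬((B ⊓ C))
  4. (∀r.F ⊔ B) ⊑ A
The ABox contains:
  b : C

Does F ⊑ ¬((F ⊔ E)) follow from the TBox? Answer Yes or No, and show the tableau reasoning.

1. F ⊑ ¬((F ⊔ E))  ⇔  (F ⊓ (F ⊔ E)) unsat w.r.t. T
   open: L(x₀) ⊇ {A, F, ∀r.D, ∀r.⊥}
2. Hence F ⊑ ¬((F ⊔ E)): not entailed.

No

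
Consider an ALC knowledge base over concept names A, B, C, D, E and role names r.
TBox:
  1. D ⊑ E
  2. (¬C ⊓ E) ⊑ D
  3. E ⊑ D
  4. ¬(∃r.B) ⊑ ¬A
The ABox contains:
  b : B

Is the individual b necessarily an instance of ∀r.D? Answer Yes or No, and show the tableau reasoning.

1. b : ∀r.D?  L(b) = {B} ∪ {∃r.¬D}
   open: L(b) ⊇ {B, ¬D, ¬E, ∃r.B, ∃r.¬D} (+ ∃-successors) — b ∉ ∀r.D possible
2. Hence b : ∀r.D: not entailed.

No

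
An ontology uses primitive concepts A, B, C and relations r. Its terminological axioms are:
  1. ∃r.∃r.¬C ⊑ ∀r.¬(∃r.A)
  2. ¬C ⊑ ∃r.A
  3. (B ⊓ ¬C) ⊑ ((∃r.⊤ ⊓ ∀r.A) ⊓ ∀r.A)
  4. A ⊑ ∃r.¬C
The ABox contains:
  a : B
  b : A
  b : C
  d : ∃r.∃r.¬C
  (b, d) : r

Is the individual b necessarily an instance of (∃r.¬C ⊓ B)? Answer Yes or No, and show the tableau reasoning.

1. b : (∃r.¬C ⊓ B)?  L(b) = {A, C} ∪ {(∀r.C ⊔ ¬B)}
   apply at b: A⊑∃r.¬C
   open: L(b) ⊇ {A, C, ¬B, ∀r.∀r.C, ∃r.¬C} (+ ∃-successors) — b ∉ (∃r.¬C ⊓ B) possible
2. Hence b : (∃r.¬C ⊓ B): not entailed.

No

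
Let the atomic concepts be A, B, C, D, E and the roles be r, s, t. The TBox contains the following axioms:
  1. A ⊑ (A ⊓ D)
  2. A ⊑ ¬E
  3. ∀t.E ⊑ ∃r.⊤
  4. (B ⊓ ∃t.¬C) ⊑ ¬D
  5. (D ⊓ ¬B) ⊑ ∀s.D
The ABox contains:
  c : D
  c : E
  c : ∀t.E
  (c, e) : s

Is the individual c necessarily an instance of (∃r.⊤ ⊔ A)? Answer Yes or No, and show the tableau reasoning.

1. c : (∃r.⊤ ⊔ A)?  L(c) = {D, E, ∀t.E} ∪ {(∀r.⊥ ⊓ ¬A)}
   clash {D, ¬D} at c — c ∈ (∃r.⊤ ⊔ A)
2. Hence c : (∃r.⊤ ⊔ A): entailed.

Yes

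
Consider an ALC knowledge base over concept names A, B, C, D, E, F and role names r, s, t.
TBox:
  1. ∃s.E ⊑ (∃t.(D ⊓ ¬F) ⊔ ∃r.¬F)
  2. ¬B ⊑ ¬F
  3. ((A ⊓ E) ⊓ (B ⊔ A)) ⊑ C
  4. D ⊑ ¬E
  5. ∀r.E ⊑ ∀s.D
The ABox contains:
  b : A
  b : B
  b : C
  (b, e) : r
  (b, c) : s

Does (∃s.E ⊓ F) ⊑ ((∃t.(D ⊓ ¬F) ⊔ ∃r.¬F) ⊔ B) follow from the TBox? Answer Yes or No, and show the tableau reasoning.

1. (∃s.E ⊓ F) ⊑ ((∃t.(D ⊓ ¬F) ⊔ ∃r.¬F) ⊔ B)  ⇔  ((∃s.E ⊓ F) ⊓ ((∀t.(¬D ⊔ F) ⊓ ∀r.F) ⊓ ¬B)) unsat w.r.t. T
   all branches close; clash {F, ¬F} at x₀
2. Hence (∃s.E ⊓ F) ⊑ ((∃t.(D ⊓ ¬F) ⊔ ∃r.¬F) ⊔ B): entailed.

Yes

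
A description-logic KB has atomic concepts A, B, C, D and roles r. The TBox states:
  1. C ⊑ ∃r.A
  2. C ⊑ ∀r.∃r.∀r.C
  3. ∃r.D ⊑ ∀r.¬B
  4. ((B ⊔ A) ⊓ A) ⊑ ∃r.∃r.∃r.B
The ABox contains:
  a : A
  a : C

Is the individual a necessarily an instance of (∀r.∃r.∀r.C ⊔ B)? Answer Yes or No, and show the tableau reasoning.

1. a : (∀r.∃r.∀r.C ⊔ B)?  L(a) = {A, C} ∪ {(∃r.∀r.∃r.¬C ⊓ ¬B)}
   clash {C, ¬C} at an ∃-successor — a ∈ (∀r.∃r.∀r.C ⊔ B)
2. Hence a : (∀r.∃r.∀r.C ⊔ B): entailed.

Yes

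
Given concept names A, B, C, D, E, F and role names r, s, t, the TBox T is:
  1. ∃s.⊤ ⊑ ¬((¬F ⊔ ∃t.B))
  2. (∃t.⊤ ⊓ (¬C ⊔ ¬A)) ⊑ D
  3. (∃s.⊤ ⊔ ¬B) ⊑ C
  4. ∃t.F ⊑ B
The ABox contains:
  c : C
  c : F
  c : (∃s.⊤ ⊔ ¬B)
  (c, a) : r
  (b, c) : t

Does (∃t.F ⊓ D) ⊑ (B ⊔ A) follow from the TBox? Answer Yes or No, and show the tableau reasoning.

1. (∃t.F ⊓ D) ⊑ (B ⊔ A)  ⇔  ((∃t.F ⊓ D) ⊓ (¬B ⊓ ¬A)) unsat w.r.t. T
   all branches close; clash {B, ¬B} at x₀
2. Hence (∃t.F ⊓ D) ⊑ (B ⊔ A): entailed.

Yes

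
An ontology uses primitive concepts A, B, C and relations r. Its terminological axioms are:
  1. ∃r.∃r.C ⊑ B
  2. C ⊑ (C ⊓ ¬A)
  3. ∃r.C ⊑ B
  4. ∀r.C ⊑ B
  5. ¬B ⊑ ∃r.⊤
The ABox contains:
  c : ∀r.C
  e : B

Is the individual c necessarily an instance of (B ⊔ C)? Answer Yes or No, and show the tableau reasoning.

1. c : (B ⊔ C)?  L(c) = {∀r.C} ∪ {(¬B ⊓ ¬C)}
   clash {B, ¬B} at c — c ∈ (B ⊔ C)
2. Hence c : (B ⊔ C): entailed.

Yes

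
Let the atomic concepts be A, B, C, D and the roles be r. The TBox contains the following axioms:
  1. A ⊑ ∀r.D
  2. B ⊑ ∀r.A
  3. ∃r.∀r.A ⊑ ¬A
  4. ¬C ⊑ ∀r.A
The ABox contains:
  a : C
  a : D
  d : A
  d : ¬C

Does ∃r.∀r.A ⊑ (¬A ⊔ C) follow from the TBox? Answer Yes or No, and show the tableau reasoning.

1. ∃r.∀r.A ⊑ (¬A ⊔ C)  ⇔  (∃r.∀r.A ⊓ (A ⊓ ¬C)) unsat w.r.t. T
   all branches close; clash {A, ¬A} at x₀
2. Hence ∃r.∀r.A ⊑ (¬A ⊔ C): entailed.

Yes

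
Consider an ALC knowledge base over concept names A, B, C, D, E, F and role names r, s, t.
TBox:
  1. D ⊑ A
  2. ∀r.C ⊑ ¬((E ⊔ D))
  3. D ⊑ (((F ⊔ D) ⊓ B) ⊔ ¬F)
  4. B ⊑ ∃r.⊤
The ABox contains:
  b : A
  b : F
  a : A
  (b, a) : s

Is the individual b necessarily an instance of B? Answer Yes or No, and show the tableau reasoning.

1. b : B?  L(b) = {A, F} ∪ {¬B}
   open: L(b) ⊇ {A, F, ¬B, ¬D, ∃r.¬C} (+ ∃-successors) — b ∉ B possible
2. Hence b : B: not entailed.

No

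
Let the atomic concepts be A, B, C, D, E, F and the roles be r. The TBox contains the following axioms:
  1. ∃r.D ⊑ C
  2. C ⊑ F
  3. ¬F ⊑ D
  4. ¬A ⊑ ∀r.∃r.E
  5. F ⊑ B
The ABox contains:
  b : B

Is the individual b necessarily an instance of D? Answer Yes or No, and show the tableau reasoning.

1. b : D?  L(b) = {B} ∪ {¬D}
   open: L(b) ⊇ {A, B, F, ¬D, ∀r.¬D} — b ∉ D possible
2. Hence b : D: not entailed.

No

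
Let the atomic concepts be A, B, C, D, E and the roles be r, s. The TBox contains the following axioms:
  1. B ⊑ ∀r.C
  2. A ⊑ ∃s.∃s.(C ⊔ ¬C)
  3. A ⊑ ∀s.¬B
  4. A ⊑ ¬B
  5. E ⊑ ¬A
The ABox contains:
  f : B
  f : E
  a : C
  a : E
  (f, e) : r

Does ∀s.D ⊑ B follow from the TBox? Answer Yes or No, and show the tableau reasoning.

No

1. ∀s.D ⊑ B  ⇔  (∀s.D ⊓ ¬B) unsat w.r.t. T
   open: L(x₀) ⊇ {¬A, ¬B, ¬E, ∀s.D}
2. Hence ∀s.D ⊑ B: not entailed.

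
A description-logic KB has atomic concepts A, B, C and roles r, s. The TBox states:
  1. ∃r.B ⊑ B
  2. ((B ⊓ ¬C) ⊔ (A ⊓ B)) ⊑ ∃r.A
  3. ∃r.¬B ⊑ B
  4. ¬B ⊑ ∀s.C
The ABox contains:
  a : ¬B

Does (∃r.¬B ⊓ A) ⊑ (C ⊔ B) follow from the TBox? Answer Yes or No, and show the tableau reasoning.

1. (∃r.¬B ⊓ A) ⊑ (C ⊔ B)  ⇔  ((∃r.¬B ⊓ A) ⊓ (¬C ⊓ ¬B)) unsat w.r.t. T
   all branches close; clash {B, ¬B} at x₀
2. Hence (∃r.¬B ⊓ A) ⊑ (C ⊔ B): entailed.

Yes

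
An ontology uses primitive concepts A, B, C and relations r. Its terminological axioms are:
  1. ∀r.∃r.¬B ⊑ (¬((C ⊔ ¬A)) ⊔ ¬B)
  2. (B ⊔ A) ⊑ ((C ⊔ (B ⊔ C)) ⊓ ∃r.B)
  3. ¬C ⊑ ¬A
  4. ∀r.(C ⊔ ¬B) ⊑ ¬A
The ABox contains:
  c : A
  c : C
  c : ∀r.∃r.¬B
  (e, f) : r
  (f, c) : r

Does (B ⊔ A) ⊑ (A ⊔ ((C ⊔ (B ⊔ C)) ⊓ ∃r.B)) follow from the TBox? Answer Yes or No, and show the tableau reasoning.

Yes

1. (B ⊔ A) ⊑ (A ⊔ ((C ⊔ (B ⊔ C)) ⊓ ∃r.B))  ⇔  ((B ⊔ A) ⊓ (¬A ⊓ ((¬C ⊓ (¬B ⊓ ¬C)) ⊔ ∀r.¬B))) unsat w.r.t. T
   all branches close; clash {A, ¬A} at x₀
2. Hence (B ⊔ A) ⊑ (A ⊔ ((C ⊔ (B ⊔ C)) ⊓ ∃r.B)): entailed.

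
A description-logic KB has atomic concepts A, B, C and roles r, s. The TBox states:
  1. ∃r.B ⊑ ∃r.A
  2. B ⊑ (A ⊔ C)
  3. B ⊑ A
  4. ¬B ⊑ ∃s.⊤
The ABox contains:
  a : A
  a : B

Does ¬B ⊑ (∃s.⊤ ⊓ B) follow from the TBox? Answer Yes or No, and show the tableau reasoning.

No

1. ¬B ⊑ (∃s.⊤ ⊓ B)  ⇔  (¬B ⊓ (∀s.⊥ ⊔ ¬B)) unsat w.r.t. T
   apply at x₀: ¬B⊑∃s.⊤
   open: L(x₀) ⊇ {¬B, ∀r.¬B, ∃s.⊤} (+ ∃-successors)
2. Hence ¬B ⊑ (∃s.⊤ ⊓ B): not entailed.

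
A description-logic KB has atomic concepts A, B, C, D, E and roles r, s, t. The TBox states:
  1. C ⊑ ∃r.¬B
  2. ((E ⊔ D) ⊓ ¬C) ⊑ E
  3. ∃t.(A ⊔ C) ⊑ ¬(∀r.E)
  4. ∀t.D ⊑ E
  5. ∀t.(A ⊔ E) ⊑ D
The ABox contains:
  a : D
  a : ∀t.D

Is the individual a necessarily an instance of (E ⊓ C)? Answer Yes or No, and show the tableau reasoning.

No

1. a : (E ⊓ C)?  L(a) = {D, ∀t.D} ∪ {(¬E ⊔ ¬C)}
   apply at a: ∀t.D⊑E
   open: L(a) ⊇ {D, E, ¬C, ∀t.(¬A ⊓ ¬C), ∀t.D} — a ∉ (E ⊓ C) possible
2. Hence a : (E ⊓ C): not entailed.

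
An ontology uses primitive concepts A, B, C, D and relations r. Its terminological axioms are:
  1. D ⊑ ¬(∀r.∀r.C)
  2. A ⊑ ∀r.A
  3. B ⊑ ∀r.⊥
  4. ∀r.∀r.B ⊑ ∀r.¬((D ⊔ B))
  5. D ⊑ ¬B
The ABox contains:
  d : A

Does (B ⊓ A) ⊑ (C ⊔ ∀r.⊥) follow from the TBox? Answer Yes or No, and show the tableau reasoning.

1. (B ⊓ A) ⊑ (C ⊔ ∀r.⊥)  ⇔  ((B ⊓ A) ⊓ (¬C ⊓ ∃r.⊤)) unsat w.r.t. T
   all branches close; clash {B, ¬B} at x₀
2. Hence (B ⊓ A) ⊑ (C ⊔ ∀r.⊥): entailed.

Yes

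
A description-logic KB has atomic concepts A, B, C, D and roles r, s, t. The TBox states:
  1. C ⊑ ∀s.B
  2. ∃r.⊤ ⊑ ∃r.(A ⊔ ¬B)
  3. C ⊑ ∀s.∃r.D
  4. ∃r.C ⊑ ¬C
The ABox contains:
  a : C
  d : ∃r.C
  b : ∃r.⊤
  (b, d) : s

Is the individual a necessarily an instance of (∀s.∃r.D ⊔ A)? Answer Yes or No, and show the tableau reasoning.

Yes

1. a : (∀s.∃r.D ⊔ A)?  L(a) = {C} ∪ {(∃s.∀r.¬D ⊓ ¬A)}
   clash {C, ¬C} at a — a ∈ (∀s.∃r.D ⊔ A)
2. Hence a : (∀s.∃r.D ⊔ A): entailed.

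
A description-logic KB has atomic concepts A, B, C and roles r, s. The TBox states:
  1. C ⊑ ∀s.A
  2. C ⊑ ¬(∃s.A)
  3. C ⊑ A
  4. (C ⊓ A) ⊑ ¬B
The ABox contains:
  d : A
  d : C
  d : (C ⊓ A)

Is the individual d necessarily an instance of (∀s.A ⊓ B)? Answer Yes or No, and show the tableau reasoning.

1. d : (∀s.A ⊓ B)?  L(d) = {A, C, (C ⊓ A)} ∪ {(∃s.¬A ⊔ ¬B)}
   apply at d: C⊑∀s.A; C⊑¬(∃s.A); (C ⊓ A)⊑¬B
   open: L(d) ⊇ {A, C, ¬B, ∀s.A, ∀s.¬A} — d ∉ (∀s.A ⊓ B) possible
2. Hence d : (∀s.A ⊓ B): not entailed.

No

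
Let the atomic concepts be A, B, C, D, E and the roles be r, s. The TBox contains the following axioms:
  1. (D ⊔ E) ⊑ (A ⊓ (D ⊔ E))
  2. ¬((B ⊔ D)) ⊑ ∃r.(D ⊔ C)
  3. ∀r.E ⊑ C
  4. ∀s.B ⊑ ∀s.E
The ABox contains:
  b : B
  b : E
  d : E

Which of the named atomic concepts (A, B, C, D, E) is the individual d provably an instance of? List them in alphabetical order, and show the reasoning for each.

1. d : A?  L(d) = {E} ∪ {¬A}
   clash {A, ¬A} at d — d ∈ A
2. d : B?  L(d) = {E} ∪ {¬B}
   open: L(d) ⊇ {A, D, E, ¬B, ∃r.¬E, …} (+ ∃-successors) — d ∉ B possible
3. d : C?  L(d) = {E} ∪ {¬C}
   open: L(d) ⊇ {A, B, E, ¬C, ∃r.¬E, …} (+ ∃-successors) — d ∉ C possible
4. d : D?  L(d) = {E} ∪ {¬D}
   open: L(d) ⊇ {A, B, E, ¬D, ∃r.¬E, …} (+ ∃-successors) — d ∉ D possible
5. d : E?  L(d) = {E} ∪ {¬E}
   clash {E, ¬E} at d — d ∈ E
6. Entailed for d: {A, E}

{A, E}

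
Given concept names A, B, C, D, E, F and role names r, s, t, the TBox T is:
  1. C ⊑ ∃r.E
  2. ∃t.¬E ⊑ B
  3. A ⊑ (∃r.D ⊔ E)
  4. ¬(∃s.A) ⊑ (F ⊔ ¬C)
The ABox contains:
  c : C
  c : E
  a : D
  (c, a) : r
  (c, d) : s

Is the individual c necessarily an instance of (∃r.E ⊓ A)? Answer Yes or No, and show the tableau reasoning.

1. c : (∃r.E ⊓ A)?  L(c) = {C, E} ∪ {(∀r.¬E ⊔ ¬A)}
   apply at c: C⊑∃r.E
   open: L(c) ⊇ {C, E, ¬A, ∀t.E, ∃r.E, …} (+ ∃-successors) — c ∉ (∃r.E ⊓ A) possible
2. Hence c : (∃r.E ⊓ A): not entailed.

No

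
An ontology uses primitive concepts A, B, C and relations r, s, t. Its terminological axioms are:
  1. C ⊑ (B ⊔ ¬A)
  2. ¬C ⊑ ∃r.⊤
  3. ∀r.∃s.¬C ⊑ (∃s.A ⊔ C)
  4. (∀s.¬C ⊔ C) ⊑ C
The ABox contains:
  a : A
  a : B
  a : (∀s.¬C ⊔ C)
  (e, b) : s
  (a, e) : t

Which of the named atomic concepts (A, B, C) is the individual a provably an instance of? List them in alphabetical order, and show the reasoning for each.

{A, B, C}

1. a : A?  L(a) = {A, B, (∀s.¬C ⊔ C)} ∪ {¬A}
   clash {A, ¬A} at a — a ∈ A
2. a : B?  L(a) = {A, B, (∀s.¬C ⊔ C)} ∪ {¬B}
   clash {B, ¬B} at a — a ∈ B
3. a : C?  L(a) = {A, B, (∀s.¬C ⊔ C)} ∪ {¬C}
   clash {C, ¬C} at a — a ∈ C
4. Entailed for a: {A, B, C}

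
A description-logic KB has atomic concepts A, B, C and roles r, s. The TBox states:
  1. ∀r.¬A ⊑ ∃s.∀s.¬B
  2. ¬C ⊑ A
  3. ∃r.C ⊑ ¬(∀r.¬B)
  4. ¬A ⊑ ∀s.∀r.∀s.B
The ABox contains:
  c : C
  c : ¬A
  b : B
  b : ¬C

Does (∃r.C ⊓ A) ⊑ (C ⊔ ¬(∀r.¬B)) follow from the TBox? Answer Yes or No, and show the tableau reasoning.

Yes

1. (∃r.C ⊓ A) ⊑ (C ⊔ ¬(∀r.¬B))  ⇔  ((∃r.C ⊓ A) ⊓ (¬C ⊓ ∀r.¬B)) unsat w.r.t. T
   all branches close; clash {B, ¬B} at an ∃-successor
2. Hence (∃r.C ⊓ A) ⊑ (C ⊔ ¬(∀r.¬B)): entailed.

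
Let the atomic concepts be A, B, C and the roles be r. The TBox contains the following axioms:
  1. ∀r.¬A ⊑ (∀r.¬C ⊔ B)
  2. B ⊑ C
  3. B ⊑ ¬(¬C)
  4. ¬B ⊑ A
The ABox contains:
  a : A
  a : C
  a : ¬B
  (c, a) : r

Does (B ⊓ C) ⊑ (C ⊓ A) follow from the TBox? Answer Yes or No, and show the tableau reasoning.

No

1. (B ⊓ C) ⊑ (C ⊓ A)  ⇔  ((B ⊓ C) ⊓ (¬C ⊔ ¬A)) unsat w.r.t. T
   open: L(x₀) ⊇ {B, C, ¬A, ∃r.A} (+ ∃-successors)
2. Hence (B ⊓ C) ⊑ (C ⊓ A): not entailed.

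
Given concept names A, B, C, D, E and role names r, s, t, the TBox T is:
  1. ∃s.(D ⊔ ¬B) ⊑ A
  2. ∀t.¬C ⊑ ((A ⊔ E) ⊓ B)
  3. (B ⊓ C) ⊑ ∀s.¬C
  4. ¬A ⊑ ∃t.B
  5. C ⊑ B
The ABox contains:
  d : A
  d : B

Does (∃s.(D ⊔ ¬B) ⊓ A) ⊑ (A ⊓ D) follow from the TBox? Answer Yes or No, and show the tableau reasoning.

1. (∃s.(D ⊔ ¬B) ⊓ A) ⊑ (A ⊓ D)  ⇔  ((∃s.(D ⊔ ¬B) ⊓ A) ⊓ (¬A ⊔ ¬D)) unsat w.r.t. T
   open: L(x₀) ⊇ {A, ¬C, ¬D, ∃s.(D ⊔ ¬B), ∃t.C} (+ ∃-successors)
2. Hence (∃s.(D ⊔ ¬B) ⊓ A) ⊑ (A ⊓ D): not entailed.

No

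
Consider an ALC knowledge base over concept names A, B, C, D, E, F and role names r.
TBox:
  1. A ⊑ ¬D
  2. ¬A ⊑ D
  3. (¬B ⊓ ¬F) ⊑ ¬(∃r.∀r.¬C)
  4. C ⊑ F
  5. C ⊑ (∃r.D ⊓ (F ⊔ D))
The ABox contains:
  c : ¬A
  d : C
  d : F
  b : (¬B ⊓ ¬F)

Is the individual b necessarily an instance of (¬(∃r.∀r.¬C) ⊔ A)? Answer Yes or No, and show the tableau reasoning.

1. b : (¬(∃r.∀r.¬C) ⊔ A)?  L(b) = {(¬B ⊓ ¬F)} ∪ {(∃r.∀r.¬C ⊓ ¬A)}
   clash {F, ¬F} at b — b ∈ (¬(∃r.∀r.¬C) ⊔ A)
2. Hence b : (¬(∃r.∀r.¬C) ⊔ A): entailed.

Yes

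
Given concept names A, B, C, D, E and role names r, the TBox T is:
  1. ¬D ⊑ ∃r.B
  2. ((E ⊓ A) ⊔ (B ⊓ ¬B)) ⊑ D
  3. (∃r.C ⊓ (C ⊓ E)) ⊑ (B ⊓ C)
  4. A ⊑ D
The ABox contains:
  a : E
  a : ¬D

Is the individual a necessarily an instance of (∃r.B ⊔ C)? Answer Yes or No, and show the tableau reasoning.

Yes

1. a : (∃r.B ⊔ C)?  L(a) = {E, ¬D} ∪ {(∀r.¬B ⊓ ¬C)}
   clash {D, ¬D} at a — a ∈ (∃r.B ⊔ C)
2. Hence a : (∃r.B ⊔ C): entailed.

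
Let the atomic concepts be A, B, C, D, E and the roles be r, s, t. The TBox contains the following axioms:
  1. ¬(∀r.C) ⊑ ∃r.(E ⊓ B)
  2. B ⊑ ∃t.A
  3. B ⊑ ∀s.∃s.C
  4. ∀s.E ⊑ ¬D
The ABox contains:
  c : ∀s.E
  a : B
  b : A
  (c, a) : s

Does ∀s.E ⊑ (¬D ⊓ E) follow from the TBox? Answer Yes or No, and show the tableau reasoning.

1. ∀s.E ⊑ (¬D ⊓ E)  ⇔  (∀s.E ⊓ (D ⊔ ¬E)) unsat w.r.t. T
   apply at x₀: ∀s.E⊑¬D
   open: L(x₀) ⊇ {¬B, ¬D, ¬E, ∀r.C, ∀s.E}
2. Hence ∀s.E ⊑ (¬D ⊓ E): not entailed.

No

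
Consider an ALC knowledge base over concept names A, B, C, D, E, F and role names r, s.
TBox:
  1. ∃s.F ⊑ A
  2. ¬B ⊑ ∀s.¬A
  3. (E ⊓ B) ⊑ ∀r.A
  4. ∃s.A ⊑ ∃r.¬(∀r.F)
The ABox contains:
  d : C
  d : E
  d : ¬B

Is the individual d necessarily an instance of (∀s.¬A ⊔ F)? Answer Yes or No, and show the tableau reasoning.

1. d : (∀s.¬A ⊔ F)?  L(d) = {C, E, ¬B} ∪ {(∃s.A ⊓ ¬F)}
   clash {A, ¬A} at an ∃-successor — d ∈ (∀s.¬A ⊔ F)
2. Hence d : (∀s.¬A ⊔ F): entailed.

Yes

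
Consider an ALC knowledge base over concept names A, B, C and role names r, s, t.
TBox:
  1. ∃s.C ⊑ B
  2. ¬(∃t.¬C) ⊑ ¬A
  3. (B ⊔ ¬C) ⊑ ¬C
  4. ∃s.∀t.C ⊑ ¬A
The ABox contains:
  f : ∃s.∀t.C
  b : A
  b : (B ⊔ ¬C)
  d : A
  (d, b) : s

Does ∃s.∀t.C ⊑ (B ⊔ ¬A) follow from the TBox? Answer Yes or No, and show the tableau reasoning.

Yes

1. ∃s.∀t.C ⊑ (B ⊔ ¬A)  ⇔  (∃s.∀t.C ⊓ (¬B ⊓ A)) unsat w.r.t. T
   all branches close; clash {B, ¬B} at x₀
2. Hence ∃s.∀t.C ⊑ (B ⊔ ¬A): entailed.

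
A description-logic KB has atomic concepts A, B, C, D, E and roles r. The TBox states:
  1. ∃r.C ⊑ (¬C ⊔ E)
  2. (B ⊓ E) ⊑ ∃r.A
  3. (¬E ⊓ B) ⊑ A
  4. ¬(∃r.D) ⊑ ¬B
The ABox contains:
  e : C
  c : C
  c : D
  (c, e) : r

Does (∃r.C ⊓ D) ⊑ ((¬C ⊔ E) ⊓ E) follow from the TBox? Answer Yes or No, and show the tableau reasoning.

1. (∃r.C ⊓ D) ⊑ ((¬C ⊔ E) ⊓ E)  ⇔  ((∃r.C ⊓ D) ⊓ ((C ⊓ ¬E) ⊔ ¬E)) unsat w.r.t. T
   apply at x₀: ∃r.C⊑(¬C ⊔ E)
   open: L(x₀) ⊇ {D, ¬B, ¬C, ¬E, ∃r.C, …} (+ ∃-successors)
2. Hence (∃r.C ⊓ D) ⊑ ((¬C ⊔ E) ⊓ E): not entailed.

No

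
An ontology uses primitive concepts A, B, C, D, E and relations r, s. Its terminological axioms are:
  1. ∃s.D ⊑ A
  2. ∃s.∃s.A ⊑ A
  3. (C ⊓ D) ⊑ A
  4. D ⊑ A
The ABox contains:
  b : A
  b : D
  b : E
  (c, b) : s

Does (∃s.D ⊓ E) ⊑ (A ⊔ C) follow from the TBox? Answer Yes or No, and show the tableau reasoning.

1. (∃s.D ⊓ E) ⊑ (A ⊔ C)  ⇔  ((∃s.D ⊓ E) ⊓ (¬A ⊓ ¬C)) unsat w.r.t. T
   all branches close; clash {A, ¬A} at x₀
2. Hence (∃s.D ⊓ E) ⊑ (A ⊔ C): entailed.

Yes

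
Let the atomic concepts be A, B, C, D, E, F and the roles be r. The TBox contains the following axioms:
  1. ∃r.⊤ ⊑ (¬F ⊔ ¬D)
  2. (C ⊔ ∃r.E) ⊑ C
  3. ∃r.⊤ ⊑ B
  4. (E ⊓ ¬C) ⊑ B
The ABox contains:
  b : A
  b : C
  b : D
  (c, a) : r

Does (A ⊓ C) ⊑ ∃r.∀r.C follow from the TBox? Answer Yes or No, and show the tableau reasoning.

1. (A ⊓ C) ⊑ ∃r.∀r.C  ⇔  ((A ⊓ C) ⊓ ∀r.∃r.¬C) unsat w.r.t. T
   open: L(x₀) ⊇ {A, C, ∀r.∃r.¬C, ∀r.⊥}
2. Hence (A ⊓ C) ⊑ ∃r.∀r.C: not entailed.

No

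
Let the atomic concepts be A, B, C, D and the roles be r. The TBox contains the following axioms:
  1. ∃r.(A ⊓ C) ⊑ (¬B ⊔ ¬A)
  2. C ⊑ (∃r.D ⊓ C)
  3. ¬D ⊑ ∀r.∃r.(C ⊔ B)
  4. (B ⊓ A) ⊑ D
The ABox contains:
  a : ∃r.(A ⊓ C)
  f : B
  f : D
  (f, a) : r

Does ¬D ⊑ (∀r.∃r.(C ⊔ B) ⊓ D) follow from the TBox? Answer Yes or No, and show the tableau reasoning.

1. ¬D ⊑ (∀r.∃r.(C ⊔ B) ⊓ D)  ⇔  (¬D ⊓ (∃r.∀r.(¬C ⊓ ¬B) ⊔ ¬D)) unsat w.r.t. T
   apply at x₀: ¬D⊑∀r.∃r.(C ⊔ B)
   open: L(x₀) ⊇ {¬B, ¬C, ¬D, ∀r.∃r.(C ⊔ B)}
2. Hence ¬D ⊑ (∀r.∃r.(C ⊔ B) ⊓ D): not entailed.

No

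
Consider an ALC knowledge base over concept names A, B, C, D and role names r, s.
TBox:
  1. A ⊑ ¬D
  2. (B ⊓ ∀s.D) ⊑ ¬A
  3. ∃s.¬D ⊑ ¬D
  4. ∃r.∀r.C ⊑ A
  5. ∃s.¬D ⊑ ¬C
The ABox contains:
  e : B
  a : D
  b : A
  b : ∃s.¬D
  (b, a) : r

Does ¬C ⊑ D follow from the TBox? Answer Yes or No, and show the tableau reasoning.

1. ¬C ⊑ D  ⇔  (¬C ⊓ ¬D) unsat w.r.t. T
   open: L(x₀) ⊇ {¬B, ¬C, ¬D, ∀r.∃r.¬C}
2. Hence ¬C ⊑ D: not entailed.

No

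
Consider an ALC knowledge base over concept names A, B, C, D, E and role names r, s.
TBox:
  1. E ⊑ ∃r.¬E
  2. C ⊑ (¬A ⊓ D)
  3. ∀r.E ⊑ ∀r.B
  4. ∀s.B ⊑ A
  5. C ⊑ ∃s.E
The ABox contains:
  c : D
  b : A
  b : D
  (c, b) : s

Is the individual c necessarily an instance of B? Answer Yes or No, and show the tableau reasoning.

1. c : B?  L(c) = {D} ∪ {¬B}
   open: L(c) ⊇ {D, ¬B, ¬C, ¬E, ∃r.¬E, …} (+ ∃-successors) — c ∉ B possible
2. Hence c : B: not entailed.

No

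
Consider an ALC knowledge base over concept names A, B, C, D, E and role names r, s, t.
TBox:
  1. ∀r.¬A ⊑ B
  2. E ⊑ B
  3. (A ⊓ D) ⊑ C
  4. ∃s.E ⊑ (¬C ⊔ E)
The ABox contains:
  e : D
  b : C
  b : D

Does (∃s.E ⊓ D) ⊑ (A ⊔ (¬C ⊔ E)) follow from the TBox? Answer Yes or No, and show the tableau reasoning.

1. (∃s.E ⊓ D) ⊑ (A ⊔ (¬C ⊔ E))  ⇔  ((∃s.E ⊓ D) ⊓ (¬A ⊓ (C ⊓ ¬E))) unsat w.r.t. T
   all branches close; clash {E, ¬E} at x₀
2. Hence (∃s.E ⊓ D) ⊑ (A ⊔ (¬C ⊔ E)): entailed.

Yes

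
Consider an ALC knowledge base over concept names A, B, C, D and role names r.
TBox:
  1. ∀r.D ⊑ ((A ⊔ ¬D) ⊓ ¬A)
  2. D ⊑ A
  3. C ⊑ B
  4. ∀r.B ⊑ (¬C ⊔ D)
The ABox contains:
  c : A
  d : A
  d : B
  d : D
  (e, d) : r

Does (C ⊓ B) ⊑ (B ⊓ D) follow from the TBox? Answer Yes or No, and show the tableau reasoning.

1. (C ⊓ B) ⊑ (B ⊓ D)  ⇔  ((C ⊓ B) ⊓ (¬B ⊔ ¬D)) unsat w.r.t. T
   open: L(x₀) ⊇ {B, C, ¬D, ∃r.¬B, ∃r.¬D} (+ ∃-successors)
2. Hence (C ⊓ B) ⊑ (B ⊓ D): not entailed.

No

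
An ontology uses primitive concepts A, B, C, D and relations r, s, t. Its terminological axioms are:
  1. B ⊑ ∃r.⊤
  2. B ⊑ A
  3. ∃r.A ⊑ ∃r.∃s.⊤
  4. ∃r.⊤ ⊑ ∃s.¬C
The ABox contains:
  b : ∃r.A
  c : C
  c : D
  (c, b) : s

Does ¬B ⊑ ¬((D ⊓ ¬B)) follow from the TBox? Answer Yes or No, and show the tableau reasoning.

No

1. ¬B ⊑ ¬((D ⊓ ¬B))  ⇔  (¬B ⊓ (D ⊓ ¬B)) unsat w.r.t. T
   open: L(x₀) ⊇ {D, ¬B, ∀r.¬A, ∀r.⊥}
2. Hence ¬B ⊑ ¬((D ⊓ ¬B)): not entailed.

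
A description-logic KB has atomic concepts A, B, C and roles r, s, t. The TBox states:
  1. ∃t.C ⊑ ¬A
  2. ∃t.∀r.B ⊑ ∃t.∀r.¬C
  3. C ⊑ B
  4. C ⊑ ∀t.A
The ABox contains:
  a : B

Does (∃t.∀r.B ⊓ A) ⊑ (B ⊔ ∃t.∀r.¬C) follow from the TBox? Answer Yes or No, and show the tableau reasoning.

1. (∃t.∀r.B ⊓ A) ⊑ (B ⊔ ∃t.∀r.¬C)  ⇔  ((∃t.∀r.B ⊓ A) ⊓ (¬B ⊓ ∀t.∃r.C)) unsat w.r.t. T
   all branches close; clash {B, ¬B} at x₀
2. Hence (∃t.∀r.B ⊓ A) ⊑ (B ⊔ ∃t.∀r.¬C): entailed.

Yes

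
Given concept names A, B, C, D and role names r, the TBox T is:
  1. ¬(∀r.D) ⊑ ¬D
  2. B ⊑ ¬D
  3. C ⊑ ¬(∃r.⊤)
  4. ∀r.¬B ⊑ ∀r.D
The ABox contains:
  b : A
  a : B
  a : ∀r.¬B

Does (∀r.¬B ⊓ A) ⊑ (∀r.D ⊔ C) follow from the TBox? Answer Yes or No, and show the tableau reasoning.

1. (∀r.¬B ⊓ A) ⊑ (∀r.D ⊔ C)  ⇔  ((∀r.¬B ⊓ A) ⊓ (∃r.¬D ⊓ ¬C)) unsat w.r.t. T
   all branches close; clash {D, ¬D} at an ∃-successor
2. Hence (∀r.¬B ⊓ A) ⊑ (∀r.D ⊔ C): entailed.

Yes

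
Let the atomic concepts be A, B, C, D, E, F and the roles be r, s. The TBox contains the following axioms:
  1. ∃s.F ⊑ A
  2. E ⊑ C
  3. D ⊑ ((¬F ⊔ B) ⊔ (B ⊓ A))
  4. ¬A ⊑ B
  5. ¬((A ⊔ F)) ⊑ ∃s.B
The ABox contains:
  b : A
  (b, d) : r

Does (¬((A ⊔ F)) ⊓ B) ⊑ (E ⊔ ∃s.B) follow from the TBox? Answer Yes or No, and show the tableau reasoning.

Yes

1. (¬((A ⊔ F)) ⊓ B) ⊑ (E ⊔ ∃s.B)  ⇔  (((¬A ⊓ ¬F) ⊓ B) ⊓ (¬E ⊓ ∀s.¬B)) unsat w.r.t. T
   all branches close; clash {A, ¬A} at x₀
2. Hence (¬((A ⊔ F)) ⊓ B) ⊑ (E ⊔ ∃s.B): entailed.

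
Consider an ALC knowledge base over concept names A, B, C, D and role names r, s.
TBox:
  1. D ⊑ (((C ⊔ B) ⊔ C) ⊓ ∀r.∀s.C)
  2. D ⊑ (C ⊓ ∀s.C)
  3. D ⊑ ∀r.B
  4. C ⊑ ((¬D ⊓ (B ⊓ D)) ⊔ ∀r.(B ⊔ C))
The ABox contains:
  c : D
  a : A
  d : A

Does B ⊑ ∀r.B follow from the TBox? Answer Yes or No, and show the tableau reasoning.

No

1. B ⊑ ∀r.B  ⇔  (B ⊓ ∃r.¬B) unsat w.r.t. T
   open: L(x₀) ⊇ {B, ¬C, ¬D, ∃r.¬B} (+ ∃-successors)
2. Hence B ⊑ ∀r.B: not entailed.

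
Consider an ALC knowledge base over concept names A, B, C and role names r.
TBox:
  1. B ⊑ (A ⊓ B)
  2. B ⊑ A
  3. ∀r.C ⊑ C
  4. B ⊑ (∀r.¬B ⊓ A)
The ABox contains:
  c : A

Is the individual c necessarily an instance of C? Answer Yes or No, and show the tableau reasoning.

1. c : C?  L(c) = {A} ∪ {¬C}
   open: L(c) ⊇ {A, ¬B, ¬C, ∃r.¬C} (+ ∃-successors) — c ∉ C possible
2. Hence c : C: not entailed.

No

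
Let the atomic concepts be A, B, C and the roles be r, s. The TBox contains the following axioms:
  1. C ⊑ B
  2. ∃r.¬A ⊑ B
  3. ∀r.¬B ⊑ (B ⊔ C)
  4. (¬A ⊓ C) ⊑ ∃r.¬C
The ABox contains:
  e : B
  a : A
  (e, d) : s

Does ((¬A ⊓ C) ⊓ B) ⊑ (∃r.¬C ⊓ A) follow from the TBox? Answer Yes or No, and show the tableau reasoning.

1. ((¬A ⊓ C) ⊓ B) ⊑ (∃r.¬C ⊓ A)  ⇔  (((¬A ⊓ C) ⊓ B) ⊓ (∀r.C ⊔ ¬A)) unsat w.r.t. T
   apply at x₀: (¬A ⊓ C)⊑∃r.¬C
   open: L(x₀) ⊇ {B, C, ¬A, ∃r.B, ∃r.¬C} (+ ∃-successors)
2. Hence ((¬A ⊓ C) ⊓ B) ⊑ (∃r.¬C ⊓ A): not entailed.

No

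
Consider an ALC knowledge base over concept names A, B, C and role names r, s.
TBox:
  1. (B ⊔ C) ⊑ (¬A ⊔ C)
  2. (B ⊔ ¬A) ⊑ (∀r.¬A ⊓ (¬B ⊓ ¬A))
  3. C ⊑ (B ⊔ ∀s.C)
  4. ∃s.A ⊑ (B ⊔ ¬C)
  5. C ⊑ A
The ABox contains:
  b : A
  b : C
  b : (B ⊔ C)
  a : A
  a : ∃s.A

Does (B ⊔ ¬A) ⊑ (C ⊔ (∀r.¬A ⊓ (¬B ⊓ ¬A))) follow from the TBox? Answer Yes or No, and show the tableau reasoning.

Yes

1. (B ⊔ ¬A) ⊑ (C ⊔ (∀r.¬A ⊓ (¬B ⊓ ¬A)))  ⇔  ((B ⊔ ¬A) ⊓ (¬C ⊓ (∃r.A ⊔ (B ⊔ A)))) unsat w.r.t. T
   all branches close; clash {A, ¬A} at x₀
2. Hence (B ⊔ ¬A) ⊑ (C ⊔ (∀r.¬A ⊓ (¬B ⊓ ¬A))): entailed.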